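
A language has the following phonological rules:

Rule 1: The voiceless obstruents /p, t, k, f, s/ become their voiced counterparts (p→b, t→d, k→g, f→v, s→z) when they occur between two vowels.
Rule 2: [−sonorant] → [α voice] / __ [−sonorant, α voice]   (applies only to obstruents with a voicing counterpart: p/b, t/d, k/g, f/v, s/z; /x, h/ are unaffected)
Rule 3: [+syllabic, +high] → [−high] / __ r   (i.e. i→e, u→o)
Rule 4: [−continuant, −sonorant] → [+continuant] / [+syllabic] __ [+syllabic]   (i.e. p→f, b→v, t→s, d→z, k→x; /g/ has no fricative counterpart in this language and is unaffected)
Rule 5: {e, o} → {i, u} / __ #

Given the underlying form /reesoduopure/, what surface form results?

reezozuovori

Rule 1 (intervocalic voicing): /s/ is a voiceless obstruent between vowels /e/ and /o/, so it voices to [z]. /p/ is a voiceless obstruent between vowels /o/ and /u/, so it voices to [b]. /reesoduopure/ → reezoduobure.
Rule 2 (regressive voicing assimilation): no segment meets the environment; /reezoduobure/ is unchanged.
Rule 3 (pre-rhotic lowering): /u/ is a high vowel immediately before /r/, so it lowers to [o]. /reezoduobure/ → reezoduobore.
Rule 4 (intervocalic spirantization): /d/ is a stop between vowels /o/ and /u/, so it spirantizes to the fricative [z]. /b/ is a stop between vowels /o/ and /o/, so it spirantizes to the fricative [v]. /reezoduobore/ → reezozuovore.
Rule 5 (final vowel raising): /e/ is a mid vowel in word-final position, so it raises to [i]. /reezozuovore/ → reezozuovori.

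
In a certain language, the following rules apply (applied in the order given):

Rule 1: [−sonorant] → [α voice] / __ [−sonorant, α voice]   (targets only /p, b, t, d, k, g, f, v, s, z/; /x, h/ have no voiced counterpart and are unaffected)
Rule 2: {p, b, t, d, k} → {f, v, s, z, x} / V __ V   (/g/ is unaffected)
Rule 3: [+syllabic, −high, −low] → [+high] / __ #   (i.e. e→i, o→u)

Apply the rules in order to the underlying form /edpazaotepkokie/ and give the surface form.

Rule 1 (regressive voicing assimilation): /d/ precedes the voiceless obstruent /p/, so it devoices to [t] by assimilation. /edpazaotepkokie/ → etpazaotepkokie.
Rule 2 (intervocalic spirantization): /t/ is a stop between vowels /o/ and /e/, so it spirantizes to the fricative [s]. /k/ is a stop between vowels /o/ and /i/, so it spirantizes to the fricative [x]. /etpazaotepkokie/ → etpazaosepkoxie.
Rule 3 (final vowel raising): /e/ is a mid vowel in word-final position, so it raises to [i]. /etpazaosepkoxie/ → etpazaosepkoxii.

etpazaosepkoxii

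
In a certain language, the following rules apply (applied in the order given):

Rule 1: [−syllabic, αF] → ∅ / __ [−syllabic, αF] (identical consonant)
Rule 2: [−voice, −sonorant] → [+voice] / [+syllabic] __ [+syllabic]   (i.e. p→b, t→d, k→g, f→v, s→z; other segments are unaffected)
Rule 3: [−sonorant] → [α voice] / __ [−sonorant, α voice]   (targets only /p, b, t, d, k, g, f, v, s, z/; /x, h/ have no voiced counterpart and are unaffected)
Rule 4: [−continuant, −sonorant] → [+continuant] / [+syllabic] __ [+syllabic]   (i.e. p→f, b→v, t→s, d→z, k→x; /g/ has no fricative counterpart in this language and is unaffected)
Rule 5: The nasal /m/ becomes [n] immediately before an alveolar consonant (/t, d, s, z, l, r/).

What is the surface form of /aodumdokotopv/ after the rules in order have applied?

Rule 1 (degemination): no segment meets the environment; /aodumdokotopv/ is unchanged.
Rule 2 (intervocalic voicing): /k/ is a voiceless obstruent between vowels /o/ and /o/, so it voices to [g]. /t/ is a voiceless obstruent between vowels /o/ and /o/, so it voices to [d]. /aodumdokotopv/ → aodumdogodopv.
Rule 3 (regressive voicing assimilation): /p/ precedes the voiced obstruent /v/, so it voices to [b] by assimilation. /aodumdogodopv/ → aodumdogodobv.
Rule 4 (intervocalic spirantization): /d/ is a stop between vowels /o/ and /u/, so it spirantizes to the fricative [z]. /d/ is a stop between vowels /o/ and /o/, so it spirantizes to the fricative [z]. /aodumdogodobv/ → aozumdogozobv.
Rule 5 (nasal place assimilation): /m/ precedes the alveolar consonant /d/, so it assimilates in place to [n]. /aozumdogozobv/ → aozundogozobv.

aozundogozobv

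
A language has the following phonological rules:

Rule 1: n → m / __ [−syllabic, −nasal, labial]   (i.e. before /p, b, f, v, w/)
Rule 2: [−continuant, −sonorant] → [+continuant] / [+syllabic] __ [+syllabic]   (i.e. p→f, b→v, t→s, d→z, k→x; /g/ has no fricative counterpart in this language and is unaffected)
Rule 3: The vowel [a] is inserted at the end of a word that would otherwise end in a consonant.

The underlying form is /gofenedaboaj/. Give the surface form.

gofenezavoaja

Rule 1 (nasal place assimilation): no segment meets the environment; /gofenedaboaj/ is unchanged.
Rule 2 (intervocalic spirantization): /d/ is a stop between vowels /e/ and /a/, so it spirantizes to the fricative [z]. /b/ is a stop between vowels /a/ and /o/, so it spirantizes to the fricative [v]. /gofenedaboaj/ → gofenezavoaj.
Rule 3 (final a-epenthesis): the form ends in the consonant /j/, so [a] is inserted word-finally. /gofenezavoaj/ → gofenezavoaja.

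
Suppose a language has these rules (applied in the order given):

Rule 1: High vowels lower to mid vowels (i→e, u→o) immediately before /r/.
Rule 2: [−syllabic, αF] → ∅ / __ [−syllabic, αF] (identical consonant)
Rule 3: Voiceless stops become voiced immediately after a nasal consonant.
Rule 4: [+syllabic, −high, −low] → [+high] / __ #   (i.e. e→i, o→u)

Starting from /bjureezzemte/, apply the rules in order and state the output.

Rule 1 (pre-rhotic lowering): /u/ is a high vowel immediately before /r/, so it lowers to [o]. /bjureezzemte/ → bjoreezzemte.
Rule 2 (degemination): /zz/ is a geminate; the first /z/ deletes. /bjoreezzemte/ → bjoreezemte.
Rule 3 (post-nasal voicing): /t/ is a voiceless stop immediately after the nasal /m/, so it voices to [d]. /bjoreezemte/ → bjoreezemde.
Rule 4 (final vowel raising): /e/ is a mid vowel in word-final position, so it raises to [i]. /bjoreezemde/ → bjoreezemdi.

bjoreezemdi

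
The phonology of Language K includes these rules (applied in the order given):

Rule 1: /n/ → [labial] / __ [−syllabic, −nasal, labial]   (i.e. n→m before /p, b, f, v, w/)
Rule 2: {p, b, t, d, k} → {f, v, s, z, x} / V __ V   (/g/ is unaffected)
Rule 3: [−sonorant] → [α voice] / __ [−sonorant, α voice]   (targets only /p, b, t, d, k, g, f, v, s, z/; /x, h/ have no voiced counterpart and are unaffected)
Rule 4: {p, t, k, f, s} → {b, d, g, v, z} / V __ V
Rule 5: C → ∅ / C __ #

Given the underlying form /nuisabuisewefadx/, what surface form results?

Rule 1 (nasal place assimilation): no segment meets the environment; /nuisabuisewefadx/ is unchanged.
Rule 2 (intervocalic spirantization): /b/ is a stop between vowels /a/ and /u/, so it spirantizes to the fricative [v]. /nuisabuisewefadx/ → nuisavuisewefadx.
Rule 3 (regressive voicing assimilation): /d/ precedes the voiceless obstruent /x/, so it devoices to [t] by assimilation. /nuisavuisewefadx/ → nuisavuisewefatx.
Rule 4 (intervocalic voicing): /s/ is a voiceless obstruent between vowels /i/ and /a/, so it voices to [z]. /s/ is a voiceless obstruent between vowels /i/ and /e/, so it voices to [z]. /f/ is a voiceless obstruent between vowels /e/ and /a/, so it voices to [v]. /nuisavuisewefatx/ → nuizavuizewevatx.
Rule 5 (final cluster simplification): /x/ is the second consonant of a word-final cluster /tx/, so it deletes. /nuizavuizewevatx/ → nuizavuizewevat.

nuizavuizewevat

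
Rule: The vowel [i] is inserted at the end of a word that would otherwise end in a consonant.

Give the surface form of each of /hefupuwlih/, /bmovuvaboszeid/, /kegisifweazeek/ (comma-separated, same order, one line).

/hefupuwlih/: the form ends in the consonant /h/, so [i] is inserted word-finally. → [hefupuwlihi].
/bmovuvaboszeid/: the form ends in the consonant /d/, so [i] is inserted word-finally. → [bmovuvaboszeidi].
/kegisifweazeek/: the form ends in the consonant /k/, so [i] is inserted word-finally. → [kegisifweazeeki].

hefupuwlihi, bmovuvaboszeidi, kegisifweazeeki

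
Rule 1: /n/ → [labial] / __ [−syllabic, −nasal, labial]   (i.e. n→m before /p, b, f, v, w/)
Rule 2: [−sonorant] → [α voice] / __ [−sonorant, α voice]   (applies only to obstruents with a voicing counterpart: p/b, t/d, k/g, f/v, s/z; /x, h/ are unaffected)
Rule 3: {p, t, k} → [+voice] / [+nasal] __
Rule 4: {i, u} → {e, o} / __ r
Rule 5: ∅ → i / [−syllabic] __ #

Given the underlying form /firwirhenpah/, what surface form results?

ferwerhembahi

Rule 1 (nasal place assimilation): /n/ precedes the labial consonant /p/, so it assimilates in place to [m]. /firwirhenpah/ → firwirhempah.
Rule 2 (regressive voicing assimilation): no segment meets the environment; /firwirhempah/ is unchanged.
Rule 3 (post-nasal voicing): /p/ is a voiceless stop immediately after the nasal /m/, so it voices to [b]. /firwirhempah/ → firwirhembah.
Rule 4 (pre-rhotic lowering): /i/ is a high vowel immediately before /r/, so it lowers to [e]. /i/ is a high vowel immediately before /r/, so it lowers to [e]. /firwirhembah/ → ferwerhembah.
Rule 5 (final i-epenthesis): the form ends in the consonant /h/, so [i] is inserted word-finally. /ferwerhembah/ → ferwerhembahi.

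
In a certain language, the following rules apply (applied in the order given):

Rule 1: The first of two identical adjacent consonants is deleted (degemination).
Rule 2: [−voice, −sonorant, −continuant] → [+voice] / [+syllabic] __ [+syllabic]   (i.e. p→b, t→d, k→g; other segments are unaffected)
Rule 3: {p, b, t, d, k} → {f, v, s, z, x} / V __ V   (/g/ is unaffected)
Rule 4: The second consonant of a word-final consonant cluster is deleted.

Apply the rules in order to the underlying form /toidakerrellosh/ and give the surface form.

Rule 1 (degemination): /rr/ is a geminate; the first /r/ deletes. /ll/ is a geminate; the first /l/ deletes. /toidakerrellosh/ → toidakerelosh.
Rule 2 (intervocalic voicing): /k/ is a voiceless stop between vowels /a/ and /e/, so it voices to [g]. /toidakerelosh/ → toidagerelosh.
Rule 3 (intervocalic spirantization): /d/ is a stop between vowels /i/ and /a/, so it spirantizes to the fricative [z]. /toidagerelosh/ → toizagerelosh.
Rule 4 (final cluster simplification): /h/ is the second consonant of a word-final cluster /sh/, so it deletes. /toizagerelosh/ → toizagerelos.

toizagerelos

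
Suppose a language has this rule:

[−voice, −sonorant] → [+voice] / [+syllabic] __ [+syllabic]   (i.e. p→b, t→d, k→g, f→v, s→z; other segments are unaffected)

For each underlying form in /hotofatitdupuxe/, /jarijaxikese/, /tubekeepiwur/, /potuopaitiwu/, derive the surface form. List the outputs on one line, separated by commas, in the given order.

hodovaditdubuxe, jarijaxigeze, tubegeebiwur, poduobaidiwu

/hotofatitdupuxe/: /t/ is a voiceless obstruent between vowels /o/ and /o/, so it voices to [d]. /f/ is a voiceless obstruent between vowels /o/ and /a/, so it voices to [v]. /t/ is a voiceless obstruent between vowels /a/ and /i/, so it voices to [d]. /p/ is a voiceless obstruent between vowels /u/ and /u/, so it voices to [b]. → [hodovaditdubuxe].
/jarijaxikese/: /k/ is a voiceless obstruent between vowels /i/ and /e/, so it voices to [g]. /s/ is a voiceless obstruent between vowels /e/ and /e/, so it voices to [z]. → [jarijaxigeze].
/tubekeepiwur/: /k/ is a voiceless obstruent between vowels /e/ and /e/, so it voices to [g]. /p/ is a voiceless obstruent between vowels /e/ and /i/, so it voices to [b]. → [tubegeebiwur].
/potuopaitiwu/: /t/ is a voiceless obstruent between vowels /o/ and /u/, so it voices to [d]. /p/ is a voiceless obstruent between vowels /o/ and /a/, so it voices to [b]. /t/ is a voiceless obstruent between vowels /i/ and /i/, so it voices to [d]. → [poduobaidiwu].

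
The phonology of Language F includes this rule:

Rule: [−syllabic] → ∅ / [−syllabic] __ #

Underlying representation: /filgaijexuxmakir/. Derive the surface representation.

filgaijexuxmakir

No segment of /filgaijexuxmakir/ meets the structural description of the rule, so the form surfaces unchanged.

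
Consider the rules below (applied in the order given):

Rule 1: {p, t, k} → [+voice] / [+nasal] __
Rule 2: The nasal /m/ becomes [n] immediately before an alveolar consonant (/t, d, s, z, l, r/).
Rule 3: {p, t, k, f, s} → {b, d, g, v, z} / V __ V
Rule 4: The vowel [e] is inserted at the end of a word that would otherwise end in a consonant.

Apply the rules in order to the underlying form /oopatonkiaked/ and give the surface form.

Rule 1 (post-nasal voicing): /k/ is a voiceless stop immediately after the nasal /n/, so it voices to [g]. /oopatonkiaked/ → oopatongiaked.
Rule 2 (nasal place assimilation): no segment meets the environment; /oopatongiaked/ is unchanged.
Rule 3 (intervocalic voicing): /p/ is a voiceless obstruent between vowels /o/ and /a/, so it voices to [b]. /t/ is a voiceless obstruent between vowels /a/ and /o/, so it voices to [d]. /k/ is a voiceless obstruent between vowels /a/ and /e/, so it voices to [g]. /oopatongiaked/ → oobadongiaged.
Rule 4 (final e-epenthesis): the form ends in the consonant /d/, so [e] is inserted word-finally. /oobadongiaged/ → oobadongiagede.

oobadongiagede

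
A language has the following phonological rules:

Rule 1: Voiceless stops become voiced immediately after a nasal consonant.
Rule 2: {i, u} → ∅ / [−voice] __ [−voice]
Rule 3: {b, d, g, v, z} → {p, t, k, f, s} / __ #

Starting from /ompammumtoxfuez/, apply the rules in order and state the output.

ombammumdoxfues

Rule 1 (post-nasal voicing): /p/ is a voiceless stop immediately after the nasal /m/, so it voices to [b]. /t/ is a voiceless stop immediately after the nasal /m/, so it voices to [d]. /ompammumtoxfuez/ → ombammumdoxfuez.
Rule 2 (high vowel syncope): no segment meets the environment; /ombammumdoxfuez/ is unchanged.
Rule 3 (final devoicing): /z/ is a voiced obstruent in word-final position, so it devoices to [s]. /ombammumdoxfuez/ → ombammumdoxfues.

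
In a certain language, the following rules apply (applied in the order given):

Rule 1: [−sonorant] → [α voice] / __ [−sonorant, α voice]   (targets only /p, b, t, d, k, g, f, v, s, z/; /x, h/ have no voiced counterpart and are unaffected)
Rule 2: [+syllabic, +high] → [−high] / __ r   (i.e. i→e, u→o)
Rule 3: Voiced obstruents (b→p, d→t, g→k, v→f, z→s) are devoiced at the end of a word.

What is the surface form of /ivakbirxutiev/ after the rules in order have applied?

Rule 1 (regressive voicing assimilation): /k/ precedes the voiced obstruent /b/, so it voices to [g] by assimilation. /ivakbirxutiev/ → ivagbirxutiev.
Rule 2 (pre-rhotic lowering): /i/ is a high vowel immediately before /r/, so it lowers to [e]. /ivagbirxutiev/ → ivagberxutiev.
Rule 3 (final devoicing): /v/ is a voiced obstruent in word-final position, so it devoices to [f]. /ivagberxutiev/ → ivagberxutief.

ivagberxutief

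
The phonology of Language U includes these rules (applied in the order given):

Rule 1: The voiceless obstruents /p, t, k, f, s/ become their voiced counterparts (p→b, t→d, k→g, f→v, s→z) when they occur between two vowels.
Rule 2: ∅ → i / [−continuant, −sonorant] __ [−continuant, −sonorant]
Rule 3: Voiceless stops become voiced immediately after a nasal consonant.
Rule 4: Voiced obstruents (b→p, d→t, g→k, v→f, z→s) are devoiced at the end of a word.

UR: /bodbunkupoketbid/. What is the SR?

bodibungubogetibit

Rule 1 (intervocalic voicing): /p/ is a voiceless obstruent between vowels /u/ and /o/, so it voices to [b]. /k/ is a voiceless obstruent between vowels /o/ and /e/, so it voices to [g]. /bodbunkupoketbid/ → bodbunkubogetbid.
Rule 2 (stop-cluster i-epenthesis): /d/ and /b/ form a stop–stop cluster, so [i] is inserted between them. /t/ and /b/ form a stop–stop cluster, so [i] is inserted between them. /bodbunkubogetbid/ → bodibunkubogetibid.
Rule 3 (post-nasal voicing): /k/ is a voiceless stop immediately after the nasal /n/, so it voices to [g]. /bodibunkubogetibid/ → bodibungubogetibid.
Rule 4 (final devoicing): /d/ is a voiced obstruent in word-final position, so it devoices to [t]. /bodibungubogetibid/ → bodibungubogetibit.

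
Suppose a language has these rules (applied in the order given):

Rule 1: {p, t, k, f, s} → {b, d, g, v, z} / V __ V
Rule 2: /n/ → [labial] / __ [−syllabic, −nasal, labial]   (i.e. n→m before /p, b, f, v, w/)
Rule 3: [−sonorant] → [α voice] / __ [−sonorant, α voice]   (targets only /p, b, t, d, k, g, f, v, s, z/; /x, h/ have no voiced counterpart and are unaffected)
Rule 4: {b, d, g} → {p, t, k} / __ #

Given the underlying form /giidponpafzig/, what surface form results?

Rule 1 (intervocalic voicing): no segment meets the environment; /giidponpafzig/ is unchanged.
Rule 2 (nasal place assimilation): /n/ precedes the labial consonant /p/, so it assimilates in place to [m]. /giidponpafzig/ → giidpompafzig.
Rule 3 (regressive voicing assimilation): /d/ precedes the voiceless obstruent /p/, so it devoices to [t] by assimilation. /f/ precedes the voiced obstruent /z/, so it voices to [v] by assimilation. /giidpompafzig/ → giitpompavzig.
Rule 4 (final devoicing): /g/ is a voiced stop in word-final position, so it devoices to [k]. /giitpompavzig/ → giitpompavzik.

giitpompavzik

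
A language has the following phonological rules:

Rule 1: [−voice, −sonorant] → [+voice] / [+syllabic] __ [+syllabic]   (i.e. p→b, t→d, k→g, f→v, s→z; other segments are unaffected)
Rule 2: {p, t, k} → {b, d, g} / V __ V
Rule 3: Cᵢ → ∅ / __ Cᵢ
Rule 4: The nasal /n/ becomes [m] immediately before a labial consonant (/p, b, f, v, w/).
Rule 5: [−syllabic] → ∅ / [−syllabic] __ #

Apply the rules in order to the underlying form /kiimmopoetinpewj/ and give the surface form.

kiimoboedimpew

Rule 1 (intervocalic voicing): /p/ is a voiceless obstruent between vowels /o/ and /o/, so it voices to [b]. /t/ is a voiceless obstruent between vowels /e/ and /i/, so it voices to [d]. /kiimmopoetinpewj/ → kiimmoboedinpewj.
Rule 2 (intervocalic voicing): no segment meets the environment; /kiimmoboedinpewj/ is unchanged.
Rule 3 (degemination): /mm/ is a geminate; the first /m/ deletes. /kiimmoboedinpewj/ → kiimoboedinpewj.
Rule 4 (nasal place assimilation): /n/ precedes the labial consonant /p/, so it assimilates in place to [m]. /kiimoboedinpewj/ → kiimoboedimpewj.
Rule 5 (final cluster simplification): /j/ is the second consonant of a word-final cluster /wj/, so it deletes. /kiimoboedimpewj/ → kiimoboedimpew.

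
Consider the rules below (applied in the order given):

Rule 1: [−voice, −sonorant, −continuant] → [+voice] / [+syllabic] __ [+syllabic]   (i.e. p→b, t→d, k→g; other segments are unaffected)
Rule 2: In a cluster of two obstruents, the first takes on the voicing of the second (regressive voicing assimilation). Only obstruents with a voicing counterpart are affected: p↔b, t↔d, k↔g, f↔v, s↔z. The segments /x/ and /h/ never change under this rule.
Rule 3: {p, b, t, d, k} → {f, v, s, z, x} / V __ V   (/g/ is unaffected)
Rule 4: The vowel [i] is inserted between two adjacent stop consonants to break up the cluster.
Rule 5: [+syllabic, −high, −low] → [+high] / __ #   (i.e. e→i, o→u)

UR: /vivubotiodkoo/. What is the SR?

vivuvoziotikou

Rule 1 (intervocalic voicing): /t/ is a voiceless stop between vowels /o/ and /i/, so it voices to [d]. /vivubotiodkoo/ → vivubodiodkoo.
Rule 2 (regressive voicing assimilation): /d/ precedes the voiceless obstruent /k/, so it devoices to [t] by assimilation. /vivubodiodkoo/ → vivubodiotkoo.
Rule 3 (intervocalic spirantization): /b/ is a stop between vowels /u/ and /o/, so it spirantizes to the fricative [v]. /d/ is a stop between vowels /o/ and /i/, so it spirantizes to the fricative [z]. /vivubodiotkoo/ → vivuvoziotkoo.
Rule 4 (stop-cluster i-epenthesis): /t/ and /k/ form a stop–stop cluster, so [i] is inserted between them. /vivuvoziotkoo/ → vivuvoziotikoo.
Rule 5 (final vowel raising): /o/ is a mid vowel in word-final position, so it raises to [u]. /vivuvoziotikoo/ → vivuvoziotikou.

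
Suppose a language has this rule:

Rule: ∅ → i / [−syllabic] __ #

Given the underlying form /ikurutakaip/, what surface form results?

the form ends in the consonant /p/, so [i] is inserted word-finally.
Surface form: [ikurutakaipi].

ikurutakaipi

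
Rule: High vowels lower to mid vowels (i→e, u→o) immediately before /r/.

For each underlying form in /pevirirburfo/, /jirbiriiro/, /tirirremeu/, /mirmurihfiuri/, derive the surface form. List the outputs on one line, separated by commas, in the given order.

/pevirirburfo/: /i/ is a high vowel immediately before /r/, so it lowers to [e]. /i/ is a high vowel immediately before /r/, so it lowers to [e]. /u/ is a high vowel immediately before /r/, so it lowers to [o]. → [pevererborfo].
/jirbiriiro/: /i/ is a high vowel immediately before /r/, so it lowers to [e]. /i/ is a high vowel immediately before /r/, so it lowers to [e]. /i/ is a high vowel immediately before /r/, so it lowers to [e]. → [jerberiero].
/tirirremeu/: /i/ is a high vowel immediately before /r/, so it lowers to [e]. /i/ is a high vowel immediately before /r/, so it lowers to [e]. → [tererremeu].
/mirmurihfiuri/: /i/ is a high vowel immediately before /r/, so it lowers to [e]. /u/ is a high vowel immediately before /r/, so it lowers to [o]. /u/ is a high vowel immediately before /r/, so it lowers to [o]. → [mermorihfiori].

pevererborfo, jerberiero, tererremeu, mermorihfiori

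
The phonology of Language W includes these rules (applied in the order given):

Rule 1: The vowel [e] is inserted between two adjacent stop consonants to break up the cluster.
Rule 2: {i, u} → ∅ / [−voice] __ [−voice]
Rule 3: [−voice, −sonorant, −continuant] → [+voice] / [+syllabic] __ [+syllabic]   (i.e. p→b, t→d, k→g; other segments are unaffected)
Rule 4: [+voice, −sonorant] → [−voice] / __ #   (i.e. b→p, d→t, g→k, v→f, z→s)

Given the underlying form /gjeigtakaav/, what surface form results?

gjeigedagaaf

Rule 1 (stop-cluster e-epenthesis): /g/ and /t/ form a stop–stop cluster, so [e] is inserted between them. /gjeigtakaav/ → gjeigetakaav.
Rule 2 (high vowel syncope): no segment meets the environment; /gjeigetakaav/ is unchanged.
Rule 3 (intervocalic voicing): /t/ is a voiceless stop between vowels /e/ and /a/, so it voices to [d]. /k/ is a voiceless stop between vowels /a/ and /a/, so it voices to [g]. /gjeigetakaav/ → gjeigedagaav.
Rule 4 (final devoicing): /v/ is a voiced obstruent in word-final position, so it devoices to [f]. /gjeigedagaav/ → gjeigedagaaf.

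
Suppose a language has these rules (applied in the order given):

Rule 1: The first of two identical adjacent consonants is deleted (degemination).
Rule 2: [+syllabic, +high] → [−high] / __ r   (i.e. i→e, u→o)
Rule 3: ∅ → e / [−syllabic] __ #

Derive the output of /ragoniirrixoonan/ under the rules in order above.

Rule 1 (degemination): /rr/ is a geminate; the first /r/ deletes. /ragoniirrixoonan/ → ragoniirixoonan.
Rule 2 (pre-rhotic lowering): /i/ is a high vowel immediately before /r/, so it lowers to [e]. /ragoniirixoonan/ → ragonierixoonan.
Rule 3 (final e-epenthesis): the form ends in the consonant /n/, so [e] is inserted word-finally. /ragonierixoonan/ → ragonierixoonane.

ragonierixoonane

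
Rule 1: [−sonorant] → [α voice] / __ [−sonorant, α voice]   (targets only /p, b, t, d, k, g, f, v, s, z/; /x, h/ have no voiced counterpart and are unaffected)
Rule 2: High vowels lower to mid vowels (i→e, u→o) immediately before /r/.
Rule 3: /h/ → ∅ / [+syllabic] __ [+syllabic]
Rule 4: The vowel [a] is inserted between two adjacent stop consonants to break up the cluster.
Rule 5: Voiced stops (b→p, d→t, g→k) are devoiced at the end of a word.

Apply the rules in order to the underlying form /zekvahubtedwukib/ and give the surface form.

Rule 1 (regressive voicing assimilation): /k/ precedes the voiced obstruent /v/, so it voices to [g] by assimilation. /b/ precedes the voiceless obstruent /t/, so it devoices to [p] by assimilation. /zekvahubtedwukib/ → zegvahuptedwukib.
Rule 2 (pre-rhotic lowering): no segment meets the environment; /zegvahuptedwukib/ is unchanged.
Rule 3 (intervocalic h-deletion): /h/ occurs between vowels /a/ and /u/, so it deletes. /zegvahuptedwukib/ → zegvauptedwukib.
Rule 4 (stop-cluster a-epenthesis): /p/ and /t/ form a stop–stop cluster, so [a] is inserted between them. /zegvauptedwukib/ → zegvaupatedwukib.
Rule 5 (final devoicing): /b/ is a voiced stop in word-final position, so it devoices to [p]. /zegvaupatedwukib/ → zegvaupatedwukip.

zegvaupatedwukip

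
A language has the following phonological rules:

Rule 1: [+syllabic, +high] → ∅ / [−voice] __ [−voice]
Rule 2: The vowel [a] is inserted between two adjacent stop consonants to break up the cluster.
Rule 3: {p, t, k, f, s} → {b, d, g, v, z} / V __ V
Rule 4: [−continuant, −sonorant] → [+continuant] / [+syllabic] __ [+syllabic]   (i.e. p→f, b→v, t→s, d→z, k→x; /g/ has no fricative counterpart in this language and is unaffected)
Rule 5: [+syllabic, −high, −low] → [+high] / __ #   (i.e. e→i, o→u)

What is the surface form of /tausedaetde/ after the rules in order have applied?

Rule 1 (high vowel syncope): no segment meets the environment; /tausedaetde/ is unchanged.
Rule 2 (stop-cluster a-epenthesis): /t/ and /d/ form a stop–stop cluster, so [a] is inserted between them. /tausedaetde/ → tausedaetade.
Rule 3 (intervocalic voicing): /s/ is a voiceless obstruent between vowels /u/ and /e/, so it voices to [z]. /t/ is a voiceless obstruent between vowels /e/ and /a/, so it voices to [d]. /tausedaetade/ → tauzedaedade.
Rule 4 (intervocalic spirantization): /d/ is a stop between vowels /e/ and /a/, so it spirantizes to the fricative [z]. /d/ is a stop between vowels /e/ and /a/, so it spirantizes to the fricative [z]. /d/ is a stop between vowels /a/ and /e/, so it spirantizes to the fricative [z]. /tauzedaedade/ → tauzezaezaze.
Rule 5 (final vowel raising): /e/ is a mid vowel in word-final position, so it raises to [i]. /tauzezaezaze/ → tauzezaezazi.

tauzezaezazi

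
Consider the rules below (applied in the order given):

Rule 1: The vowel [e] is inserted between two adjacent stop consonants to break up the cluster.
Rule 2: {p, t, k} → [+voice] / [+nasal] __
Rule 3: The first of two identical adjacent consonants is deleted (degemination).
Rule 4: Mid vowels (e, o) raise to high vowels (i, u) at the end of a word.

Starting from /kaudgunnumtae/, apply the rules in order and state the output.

kaudegunumdai

Rule 1 (stop-cluster e-epenthesis): /d/ and /g/ form a stop–stop cluster, so [e] is inserted between them. /kaudgunnumtae/ → kaudegunnumtae.
Rule 2 (post-nasal voicing): /t/ is a voiceless stop immediately after the nasal /m/, so it voices to [d]. /kaudegunnumtae/ → kaudegunnumdae.
Rule 3 (degemination): /nn/ is a geminate; the first /n/ deletes. /kaudegunnumdae/ → kaudegunumdae.
Rule 4 (final vowel raising): /e/ is a mid vowel in word-final position, so it raises to [i]. /kaudegunumdae/ → kaudegunumdai.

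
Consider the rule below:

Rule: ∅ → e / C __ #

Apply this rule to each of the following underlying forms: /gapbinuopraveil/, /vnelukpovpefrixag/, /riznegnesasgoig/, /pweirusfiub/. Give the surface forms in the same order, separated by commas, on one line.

gapbinuopraveile, vnelukpovpefrixage, riznegnesasgoige, pweirusfiube

/gapbinuopraveil/: the form ends in the consonant /l/, so [e] is inserted word-finally. → [gapbinuopraveile].
/vnelukpovpefrixag/: the form ends in the consonant /g/, so [e] is inserted word-finally. → [vnelukpovpefrixage].
/riznegnesasgoig/: the form ends in the consonant /g/, so [e] is inserted word-finally. → [riznegnesasgoige].
/pweirusfiub/: the form ends in the consonant /b/, so [e] is inserted word-finally. → [pweirusfiube].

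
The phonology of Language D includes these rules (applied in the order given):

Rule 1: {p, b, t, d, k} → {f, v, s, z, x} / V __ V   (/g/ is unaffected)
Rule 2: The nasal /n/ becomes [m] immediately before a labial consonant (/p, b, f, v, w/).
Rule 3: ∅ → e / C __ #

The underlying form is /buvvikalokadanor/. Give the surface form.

buvvixaloxazanore

Rule 1 (intervocalic spirantization): /k/ is a stop between vowels /i/ and /a/, so it spirantizes to the fricative [x]. /k/ is a stop between vowels /o/ and /a/, so it spirantizes to the fricative [x]. /d/ is a stop between vowels /a/ and /a/, so it spirantizes to the fricative [z]. /buvvikalokadanor/ → buvvixaloxazanor.
Rule 2 (nasal place assimilation): no segment meets the environment; /buvvixaloxazanor/ is unchanged.
Rule 3 (final e-epenthesis): the form ends in the consonant /r/, so [e] is inserted word-finally. /buvvixaloxazanor/ → buvvixaloxazanore.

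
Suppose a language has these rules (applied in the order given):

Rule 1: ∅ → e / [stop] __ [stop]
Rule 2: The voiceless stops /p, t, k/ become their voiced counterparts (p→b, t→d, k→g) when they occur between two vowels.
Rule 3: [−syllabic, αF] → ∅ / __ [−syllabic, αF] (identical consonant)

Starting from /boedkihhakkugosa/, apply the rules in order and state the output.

boedegihagegugosa

Rule 1 (stop-cluster e-epenthesis): /d/ and /k/ form a stop–stop cluster, so [e] is inserted between them. /k/ and /k/ form a stop–stop cluster, so [e] is inserted between them. /boedkihhakkugosa/ → boedekihhakekugosa.
Rule 2 (intervocalic voicing): /k/ is a voiceless stop between vowels /e/ and /i/, so it voices to [g]. /k/ is a voiceless stop between vowels /a/ and /e/, so it voices to [g]. /k/ is a voiceless stop between vowels /e/ and /u/, so it voices to [g]. /boedekihhakekugosa/ → boedegihhagegugosa.
Rule 3 (degemination): /hh/ is a geminate; the first /h/ deletes. /boedegihhagegugosa/ → boedegihagegugosa.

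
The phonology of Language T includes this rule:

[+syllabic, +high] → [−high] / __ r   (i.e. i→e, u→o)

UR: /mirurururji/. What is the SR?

/i/ is a high vowel immediately before /r/, so it lowers to [e].
/u/ is a high vowel immediately before /r/, so it lowers to [o].
/u/ is a high vowel immediately before /r/, so it lowers to [o].
/u/ is a high vowel immediately before /r/, so it lowers to [o].
Surface form: [merorororji].

merorororji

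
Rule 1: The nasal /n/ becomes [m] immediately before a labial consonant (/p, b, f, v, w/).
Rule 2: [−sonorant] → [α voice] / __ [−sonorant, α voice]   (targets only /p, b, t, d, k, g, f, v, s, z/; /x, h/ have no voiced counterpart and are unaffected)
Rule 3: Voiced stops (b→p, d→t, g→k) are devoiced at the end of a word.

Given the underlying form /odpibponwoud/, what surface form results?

Rule 1 (nasal place assimilation): /n/ precedes the labial consonant /w/, so it assimilates in place to [m]. /odpibponwoud/ → odpibpomwoud.
Rule 2 (regressive voicing assimilation): /d/ precedes the voiceless obstruent /p/, so it devoices to [t] by assimilation. /b/ precedes the voiceless obstruent /p/, so it devoices to [p] by assimilation. /odpibpomwoud/ → otpippomwoud.
Rule 3 (final devoicing): /d/ is a voiced stop in word-final position, so it devoices to [t]. /otpippomwoud/ → otpippomwout.

otpippomwout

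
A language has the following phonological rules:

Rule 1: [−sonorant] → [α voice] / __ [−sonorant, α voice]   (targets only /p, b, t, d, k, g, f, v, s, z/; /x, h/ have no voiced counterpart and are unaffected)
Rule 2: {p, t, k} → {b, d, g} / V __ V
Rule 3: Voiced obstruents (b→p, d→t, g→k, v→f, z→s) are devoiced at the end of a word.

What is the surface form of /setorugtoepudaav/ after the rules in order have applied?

Rule 1 (regressive voicing assimilation): /g/ precedes the voiceless obstruent /t/, so it devoices to [k] by assimilation. /setorugtoepudaav/ → setoruktoepudaav.
Rule 2 (intervocalic voicing): /t/ is a voiceless stop between vowels /e/ and /o/, so it voices to [d]. /p/ is a voiceless stop between vowels /e/ and /u/, so it voices to [b]. /setoruktoepudaav/ → sedoruktoebudaav.
Rule 3 (final devoicing): /v/ is a voiced obstruent in word-final position, so it devoices to [f]. /sedoruktoebudaav/ → sedoruktoebudaaf.

sedoruktoebudaaf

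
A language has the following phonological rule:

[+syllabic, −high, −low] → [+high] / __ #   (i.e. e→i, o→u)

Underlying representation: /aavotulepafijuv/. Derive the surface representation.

aavotulepafijuv

No segment of /aavotulepafijuv/ meets the structural description of the rule, so the form surfaces unchanged.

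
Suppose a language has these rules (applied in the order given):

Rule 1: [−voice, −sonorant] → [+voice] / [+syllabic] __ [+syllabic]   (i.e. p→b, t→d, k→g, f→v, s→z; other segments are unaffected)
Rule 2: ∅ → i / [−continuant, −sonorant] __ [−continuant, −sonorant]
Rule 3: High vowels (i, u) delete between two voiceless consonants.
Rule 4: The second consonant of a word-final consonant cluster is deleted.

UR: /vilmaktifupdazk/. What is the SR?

Rule 1 (intervocalic voicing): /f/ is a voiceless obstruent between vowels /i/ and /u/, so it voices to [v]. /vilmaktifupdazk/ → vilmaktivupdazk.
Rule 2 (stop-cluster i-epenthesis): /k/ and /t/ form a stop–stop cluster, so [i] is inserted between them. /p/ and /d/ form a stop–stop cluster, so [i] is inserted between them. /vilmaktivupdazk/ → vilmakitivupidazk.
Rule 3 (high vowel syncope): /i/ is a high vowel flanked by voiceless consonants /k/ and /t/, so it deletes. /vilmakitivupidazk/ → vilmaktivupidazk.
Rule 4 (final cluster simplification): /k/ is the second consonant of a word-final cluster /zk/, so it deletes. /vilmaktivupidazk/ → vilmaktivupidaz.

vilmaktivupidaz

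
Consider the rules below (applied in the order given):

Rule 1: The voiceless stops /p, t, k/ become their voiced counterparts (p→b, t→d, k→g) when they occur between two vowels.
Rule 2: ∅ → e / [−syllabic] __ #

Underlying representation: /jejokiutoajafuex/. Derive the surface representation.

Rule 1 (intervocalic voicing): /k/ is a voiceless stop between vowels /o/ and /i/, so it voices to [g]. /t/ is a voiceless stop between vowels /u/ and /o/, so it voices to [d]. /jejokiutoajafuex/ → jejogiudoajafuex.
Rule 2 (final e-epenthesis): the form ends in the consonant /x/, so [e] is inserted word-finally. /jejogiudoajafuex/ → jejogiudoajafuexe.

jejogiudoajafuexe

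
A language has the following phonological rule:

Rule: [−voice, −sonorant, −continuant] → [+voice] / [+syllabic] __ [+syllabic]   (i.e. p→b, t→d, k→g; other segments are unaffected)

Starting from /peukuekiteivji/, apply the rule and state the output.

Scanning /peukuekiteivji/: /p/ at position 1 is not in the conditioning environment; /k/ is a voiceless stop between vowels /u/ and /u/, so it voices to [g]; /k/ is a voiceless stop between vowels /e/ and /i/, so it voices to [g]; /t/ is a voiceless stop between vowels /i/ and /e/, so it voices to [d].
Result: [peuguegideivji].

peuguegideivji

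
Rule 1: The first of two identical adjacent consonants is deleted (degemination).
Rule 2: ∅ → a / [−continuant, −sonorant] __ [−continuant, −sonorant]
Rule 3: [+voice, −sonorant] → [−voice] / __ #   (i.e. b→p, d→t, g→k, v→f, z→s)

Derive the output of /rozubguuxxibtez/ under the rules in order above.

rozubaguuxibates

Rule 1 (degemination): /xx/ is a geminate; the first /x/ deletes. /rozubguuxxibtez/ → rozubguuxibtez.
Rule 2 (stop-cluster a-epenthesis): /b/ and /g/ form a stop–stop cluster, so [a] is inserted between them. /b/ and /t/ form a stop–stop cluster, so [a] is inserted between them. /rozubguuxibtez/ → rozubaguuxibatez.
Rule 3 (final devoicing): /z/ is a voiced obstruent in word-final position, so it devoices to [s]. /rozubaguuxibatez/ → rozubaguuxibates.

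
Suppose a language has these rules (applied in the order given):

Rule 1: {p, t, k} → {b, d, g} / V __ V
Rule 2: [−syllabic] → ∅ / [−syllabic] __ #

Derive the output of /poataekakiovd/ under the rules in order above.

Rule 1 (intervocalic voicing): /t/ is a voiceless stop between vowels /a/ and /a/, so it voices to [d]. /k/ is a voiceless stop between vowels /e/ and /a/, so it voices to [g]. /k/ is a voiceless stop between vowels /a/ and /i/, so it voices to [g]. /poataekakiovd/ → poadaegagiovd.
Rule 2 (final cluster simplification): /d/ is the second consonant of a word-final cluster /vd/, so it deletes. /poadaegagiovd/ → poadaegagiov.

poadaegagiov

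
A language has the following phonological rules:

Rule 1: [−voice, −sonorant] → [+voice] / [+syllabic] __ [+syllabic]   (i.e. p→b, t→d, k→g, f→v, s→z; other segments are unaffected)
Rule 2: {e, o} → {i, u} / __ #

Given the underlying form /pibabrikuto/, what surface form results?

Rule 1 (intervocalic voicing): /k/ is a voiceless obstruent between vowels /i/ and /u/, so it voices to [g]. /t/ is a voiceless obstruent between vowels /u/ and /o/, so it voices to [d]. /pibabrikuto/ → pibabrigudo.
Rule 2 (final vowel raising): /o/ is a mid vowel in word-final position, so it raises to [u]. /pibabrigudo/ → pibabrigudu.

pibabrigudu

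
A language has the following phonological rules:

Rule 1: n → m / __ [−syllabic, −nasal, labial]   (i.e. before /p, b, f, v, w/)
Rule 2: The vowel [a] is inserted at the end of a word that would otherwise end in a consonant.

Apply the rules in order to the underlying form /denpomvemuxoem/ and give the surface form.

dempomvemuxoema

Rule 1 (nasal place assimilation): /n/ precedes the labial consonant /p/, so it assimilates in place to [m]. /denpomvemuxoem/ → dempomvemuxoem.
Rule 2 (final a-epenthesis): the form ends in the consonant /m/, so [a] is inserted word-finally. /dempomvemuxoem/ → dempomvemuxoema.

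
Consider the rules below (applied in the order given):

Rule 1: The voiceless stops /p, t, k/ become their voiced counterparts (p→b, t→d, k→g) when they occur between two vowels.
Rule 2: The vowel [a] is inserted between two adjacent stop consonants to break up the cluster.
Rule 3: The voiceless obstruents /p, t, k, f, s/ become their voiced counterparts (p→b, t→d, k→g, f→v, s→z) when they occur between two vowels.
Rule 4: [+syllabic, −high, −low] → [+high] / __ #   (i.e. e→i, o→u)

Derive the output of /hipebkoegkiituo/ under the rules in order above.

hibebagoegagiiduu

Rule 1 (intervocalic voicing): /p/ is a voiceless stop between vowels /i/ and /e/, so it voices to [b]. /t/ is a voiceless stop between vowels /i/ and /u/, so it voices to [d]. /hipebkoegkiituo/ → hibebkoegkiiduo.
Rule 2 (stop-cluster a-epenthesis): /b/ and /k/ form a stop–stop cluster, so [a] is inserted between them. /g/ and /k/ form a stop–stop cluster, so [a] is inserted between them. /hibebkoegkiiduo/ → hibebakoegakiiduo.
Rule 3 (intervocalic voicing): /k/ is a voiceless obstruent between vowels /a/ and /o/, so it voices to [g]. /k/ is a voiceless obstruent between vowels /a/ and /i/, so it voices to [g]. /hibebakoegakiiduo/ → hibebagoegagiiduo.
Rule 4 (final vowel raising): /o/ is a mid vowel in word-final position, so it raises to [u]. /hibebagoegagiiduo/ → hibebagoegagiiduu.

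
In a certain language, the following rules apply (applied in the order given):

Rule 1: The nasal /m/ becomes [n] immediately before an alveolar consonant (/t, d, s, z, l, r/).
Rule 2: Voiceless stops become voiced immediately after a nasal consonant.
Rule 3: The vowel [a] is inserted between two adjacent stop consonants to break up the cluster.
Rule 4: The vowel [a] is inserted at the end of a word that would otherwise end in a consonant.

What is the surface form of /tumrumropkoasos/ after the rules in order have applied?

Rule 1 (nasal place assimilation): /m/ precedes the alveolar consonant /r/, so it assimilates in place to [n]. /m/ precedes the alveolar consonant /r/, so it assimilates in place to [n]. /tumrumropkoasos/ → tunrunropkoasos.
Rule 2 (post-nasal voicing): no segment meets the environment; /tunrunropkoasos/ is unchanged.
Rule 3 (stop-cluster a-epenthesis): /p/ and /k/ form a stop–stop cluster, so [a] is inserted between them. /tunrunropkoasos/ → tunrunropakoasos.
Rule 4 (final a-epenthesis): the form ends in the consonant /s/, so [a] is inserted word-finally. /tunrunropakoasos/ → tunrunropakoasosa.

tunrunropakoasosa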